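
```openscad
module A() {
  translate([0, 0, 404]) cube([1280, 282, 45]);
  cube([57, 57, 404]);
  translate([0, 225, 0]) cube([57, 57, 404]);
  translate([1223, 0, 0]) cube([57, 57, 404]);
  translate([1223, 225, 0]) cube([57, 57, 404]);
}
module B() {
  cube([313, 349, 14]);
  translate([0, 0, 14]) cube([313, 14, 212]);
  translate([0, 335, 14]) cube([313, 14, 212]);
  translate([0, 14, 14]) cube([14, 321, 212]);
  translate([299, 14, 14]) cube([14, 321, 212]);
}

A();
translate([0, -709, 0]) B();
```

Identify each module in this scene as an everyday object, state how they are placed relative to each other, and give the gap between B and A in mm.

A is a bench. B is an open box. The open box is on the floor beside the bench on its −y side. The gap between the open box and the bench is 360 mm.

The open box's nearest face is 360 mm from the bench's −y face.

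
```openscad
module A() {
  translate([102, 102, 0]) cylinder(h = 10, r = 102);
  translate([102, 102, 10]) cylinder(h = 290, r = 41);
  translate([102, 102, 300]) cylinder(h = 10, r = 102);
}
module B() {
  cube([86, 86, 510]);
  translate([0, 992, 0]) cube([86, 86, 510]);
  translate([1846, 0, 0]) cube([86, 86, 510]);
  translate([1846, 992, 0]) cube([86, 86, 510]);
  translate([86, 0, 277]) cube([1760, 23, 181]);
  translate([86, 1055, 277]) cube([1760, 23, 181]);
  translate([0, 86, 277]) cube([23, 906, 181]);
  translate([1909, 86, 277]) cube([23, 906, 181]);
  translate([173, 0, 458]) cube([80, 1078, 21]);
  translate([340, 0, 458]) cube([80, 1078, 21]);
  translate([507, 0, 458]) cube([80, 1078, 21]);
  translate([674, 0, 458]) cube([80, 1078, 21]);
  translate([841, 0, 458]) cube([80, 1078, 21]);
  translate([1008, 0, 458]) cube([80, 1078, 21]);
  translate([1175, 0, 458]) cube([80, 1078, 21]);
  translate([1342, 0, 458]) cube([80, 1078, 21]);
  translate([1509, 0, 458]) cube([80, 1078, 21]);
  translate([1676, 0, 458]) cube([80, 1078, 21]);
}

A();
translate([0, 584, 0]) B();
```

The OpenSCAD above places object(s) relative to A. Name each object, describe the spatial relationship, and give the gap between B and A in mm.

A is a spool. B is a bed frame. The bed frame is on the floor beside the spool on its +y side. The gap between the bed frame and the spool is 380 mm.

The bed frame's nearest face is 380 mm from the spool's +y face.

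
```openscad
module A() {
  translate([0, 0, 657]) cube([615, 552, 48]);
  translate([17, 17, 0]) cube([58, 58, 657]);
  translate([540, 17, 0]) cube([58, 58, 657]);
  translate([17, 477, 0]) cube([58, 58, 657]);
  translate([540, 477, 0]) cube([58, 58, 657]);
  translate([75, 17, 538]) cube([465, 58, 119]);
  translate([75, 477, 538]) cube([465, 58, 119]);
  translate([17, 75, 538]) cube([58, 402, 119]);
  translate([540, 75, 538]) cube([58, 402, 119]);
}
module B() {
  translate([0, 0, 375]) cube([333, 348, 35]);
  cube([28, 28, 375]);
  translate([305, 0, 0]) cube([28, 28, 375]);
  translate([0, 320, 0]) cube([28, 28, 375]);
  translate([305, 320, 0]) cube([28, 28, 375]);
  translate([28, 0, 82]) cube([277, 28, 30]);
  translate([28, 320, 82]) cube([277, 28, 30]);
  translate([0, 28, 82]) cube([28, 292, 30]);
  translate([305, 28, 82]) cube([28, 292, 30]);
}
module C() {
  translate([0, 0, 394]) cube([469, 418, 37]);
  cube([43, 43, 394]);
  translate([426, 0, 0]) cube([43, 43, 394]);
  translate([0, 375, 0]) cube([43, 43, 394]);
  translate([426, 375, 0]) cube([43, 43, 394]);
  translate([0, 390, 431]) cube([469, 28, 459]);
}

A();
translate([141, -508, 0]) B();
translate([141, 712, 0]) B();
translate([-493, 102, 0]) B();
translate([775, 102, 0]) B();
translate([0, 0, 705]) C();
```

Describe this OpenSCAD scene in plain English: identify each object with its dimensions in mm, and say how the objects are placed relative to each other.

A is a rectangular dining table. The top is 615×552×48 mm with its upper surface at z = 705 mm. It stands on four 58×58 mm square legs, each inset 17 mm from the nearest pair of top edges, running from the floor to the underside of the top. Four apron rails, 58 mm thick and 119 mm tall, run between adjacent legs with their top edges flush with the underside of the top and their outer faces flush with the legs' outer faces.

B is a four-legged stool. The seat is a 333×348×35 mm slab whose top surface is at z = 410 mm; four square legs, each 28×28 mm in cross-section, run from the floor (z = 0) to the underside of the seat, each flush with a corner of the seat. Four stretchers, 28 mm wide and 30 mm tall, connect adjacent legs with their undersides at z = 82 mm, each running between the inner faces of the legs it joins and aligned with the legs' outer faces on the other axis.

C is a chair. The seat is a 469×418×37 mm slab with its top at z = 431 mm, on four 43×43 mm corner legs (flush with the seat edges, standing on z = 0). A flat backrest 28 mm thick, 459 mm tall, spans the full seat width and rises from the seat top along its +y edge, rear face flush with the rear of the seat.

Four stools sit around the table at the −y, +y, −x, +x sides. The chair is on top of the table.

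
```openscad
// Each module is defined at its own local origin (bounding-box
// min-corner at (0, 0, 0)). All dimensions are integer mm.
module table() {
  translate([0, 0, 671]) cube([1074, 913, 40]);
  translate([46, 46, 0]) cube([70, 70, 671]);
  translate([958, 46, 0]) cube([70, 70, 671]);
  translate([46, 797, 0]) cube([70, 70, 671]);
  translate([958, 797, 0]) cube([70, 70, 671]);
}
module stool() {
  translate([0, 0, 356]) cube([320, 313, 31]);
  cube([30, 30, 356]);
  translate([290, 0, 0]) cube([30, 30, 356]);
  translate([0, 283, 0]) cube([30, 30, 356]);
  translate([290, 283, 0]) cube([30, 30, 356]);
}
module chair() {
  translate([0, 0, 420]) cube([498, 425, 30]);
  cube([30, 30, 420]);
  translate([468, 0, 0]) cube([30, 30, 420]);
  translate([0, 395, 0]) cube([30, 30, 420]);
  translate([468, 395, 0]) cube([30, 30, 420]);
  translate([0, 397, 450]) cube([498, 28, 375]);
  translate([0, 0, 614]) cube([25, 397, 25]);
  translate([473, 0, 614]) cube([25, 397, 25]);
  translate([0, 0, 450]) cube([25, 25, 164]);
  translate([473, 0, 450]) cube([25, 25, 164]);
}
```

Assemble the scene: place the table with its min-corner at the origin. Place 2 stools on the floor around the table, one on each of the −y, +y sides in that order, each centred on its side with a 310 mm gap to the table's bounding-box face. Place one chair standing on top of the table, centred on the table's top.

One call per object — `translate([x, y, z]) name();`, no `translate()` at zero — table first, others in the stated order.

table();
translate([377, -623, 0]) stool();
translate([377, 1223, 0]) stool();
translate([288, 244, 711]) chair();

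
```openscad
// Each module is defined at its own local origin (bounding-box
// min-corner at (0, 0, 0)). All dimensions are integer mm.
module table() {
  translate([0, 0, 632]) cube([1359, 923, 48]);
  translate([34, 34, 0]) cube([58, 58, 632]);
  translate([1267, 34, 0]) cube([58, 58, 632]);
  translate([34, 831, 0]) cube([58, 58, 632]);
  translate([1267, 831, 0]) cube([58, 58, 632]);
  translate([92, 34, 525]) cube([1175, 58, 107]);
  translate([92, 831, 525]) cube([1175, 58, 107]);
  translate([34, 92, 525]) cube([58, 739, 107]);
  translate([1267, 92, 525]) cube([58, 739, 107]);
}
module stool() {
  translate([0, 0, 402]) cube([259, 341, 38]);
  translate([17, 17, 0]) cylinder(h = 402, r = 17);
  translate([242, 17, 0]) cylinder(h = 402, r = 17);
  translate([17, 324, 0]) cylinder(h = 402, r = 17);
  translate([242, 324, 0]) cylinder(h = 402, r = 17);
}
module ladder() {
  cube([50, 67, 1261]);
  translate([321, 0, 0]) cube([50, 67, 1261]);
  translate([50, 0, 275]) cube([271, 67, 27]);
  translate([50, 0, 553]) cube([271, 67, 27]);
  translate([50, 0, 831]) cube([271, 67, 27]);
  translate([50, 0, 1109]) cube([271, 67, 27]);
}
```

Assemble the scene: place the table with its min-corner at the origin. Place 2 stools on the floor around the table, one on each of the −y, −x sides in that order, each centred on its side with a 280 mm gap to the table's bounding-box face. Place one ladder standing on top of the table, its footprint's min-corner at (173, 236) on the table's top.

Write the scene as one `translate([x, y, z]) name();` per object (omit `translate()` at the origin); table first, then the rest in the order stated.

table();
translate([550, -621, 0]) stool();
translate([-539, 291, 0]) stool();
translate([173, 236, 680]) ladder();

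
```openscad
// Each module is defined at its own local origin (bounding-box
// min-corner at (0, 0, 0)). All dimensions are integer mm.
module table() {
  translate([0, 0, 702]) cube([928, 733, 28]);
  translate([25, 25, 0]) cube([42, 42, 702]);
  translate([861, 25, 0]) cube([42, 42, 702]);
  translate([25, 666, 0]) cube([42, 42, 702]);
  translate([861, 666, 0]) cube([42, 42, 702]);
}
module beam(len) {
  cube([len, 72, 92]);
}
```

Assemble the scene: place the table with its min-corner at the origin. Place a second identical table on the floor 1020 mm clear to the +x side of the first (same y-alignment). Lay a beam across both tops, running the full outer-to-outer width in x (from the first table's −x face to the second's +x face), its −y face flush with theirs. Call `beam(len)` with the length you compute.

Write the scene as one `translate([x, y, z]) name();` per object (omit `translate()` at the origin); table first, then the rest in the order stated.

table();
translate([1948, 0, 0]) table();
translate([0, 0, 730]) beam(2876);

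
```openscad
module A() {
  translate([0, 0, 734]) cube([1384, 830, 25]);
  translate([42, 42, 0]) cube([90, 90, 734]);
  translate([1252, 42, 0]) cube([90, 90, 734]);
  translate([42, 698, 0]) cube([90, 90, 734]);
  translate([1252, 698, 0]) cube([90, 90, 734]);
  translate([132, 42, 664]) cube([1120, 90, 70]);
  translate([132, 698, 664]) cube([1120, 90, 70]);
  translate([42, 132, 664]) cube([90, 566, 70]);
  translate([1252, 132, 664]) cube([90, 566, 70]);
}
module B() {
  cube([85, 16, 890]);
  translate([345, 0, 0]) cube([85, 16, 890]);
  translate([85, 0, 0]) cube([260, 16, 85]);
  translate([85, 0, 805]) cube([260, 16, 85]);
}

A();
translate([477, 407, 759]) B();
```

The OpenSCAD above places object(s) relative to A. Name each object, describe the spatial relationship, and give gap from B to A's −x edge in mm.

The picture frame's min-x is at 477; the table's min-x is 0; gap = 477 mm.

A is a table. B is a picture frame. The picture frame is on top of the table, centred. The gap from the picture frame to the table's −x edge is 477 mm.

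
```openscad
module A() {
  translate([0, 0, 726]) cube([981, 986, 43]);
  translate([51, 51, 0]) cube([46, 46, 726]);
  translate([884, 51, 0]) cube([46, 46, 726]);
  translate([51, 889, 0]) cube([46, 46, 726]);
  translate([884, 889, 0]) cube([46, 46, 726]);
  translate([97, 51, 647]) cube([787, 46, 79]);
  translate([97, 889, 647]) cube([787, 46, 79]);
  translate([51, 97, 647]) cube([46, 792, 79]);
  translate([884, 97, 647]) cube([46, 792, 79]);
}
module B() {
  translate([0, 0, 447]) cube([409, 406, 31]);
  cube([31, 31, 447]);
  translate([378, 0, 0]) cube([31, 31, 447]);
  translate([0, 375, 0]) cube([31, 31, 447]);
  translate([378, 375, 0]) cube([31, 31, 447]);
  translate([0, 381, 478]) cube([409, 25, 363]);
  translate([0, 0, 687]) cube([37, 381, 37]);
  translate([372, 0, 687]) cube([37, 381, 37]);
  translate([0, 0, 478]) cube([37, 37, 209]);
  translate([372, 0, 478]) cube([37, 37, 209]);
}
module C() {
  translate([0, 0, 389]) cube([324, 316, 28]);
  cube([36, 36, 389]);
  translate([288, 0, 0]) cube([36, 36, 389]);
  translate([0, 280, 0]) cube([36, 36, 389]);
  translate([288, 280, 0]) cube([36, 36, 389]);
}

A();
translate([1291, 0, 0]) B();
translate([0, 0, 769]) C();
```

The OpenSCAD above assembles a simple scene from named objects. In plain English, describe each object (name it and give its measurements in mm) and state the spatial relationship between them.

A is a rectangular dining table. The top is 981×986×43 mm with its upper surface at z = 769 mm. It stands on four 46×46 mm square legs, each inset 51 mm from the nearest pair of top edges, running from the floor to the underside of the top. Four apron rails, 46 mm thick and 79 mm tall, run between adjacent legs with their top edges flush with the underside of the top and their outer faces flush with the legs' outer faces.

B is a chair: 409×406 mm seat, 31 mm thick, top at z = 478 mm, on four 31 mm square corner legs flush with the seat edges. A 25 mm thick backrest slab spans the full seat width, extending 363 mm above the seat top, its back face flush with the seat's +y edge. Two armrests of 37×37 mm section run along each side from the seat's front edge to the front of the backrest, top faces 246 mm above the seat top and outer faces flush with the seat's x-edges; a 37×37 mm post under the front of each armrest stands on the seat at the front corner.

C is a simple wooden stool: a rectangular seat 324 mm (x) by 316 mm (y), 28 mm thick, top face at z = 417 mm, on four square legs, each 36×36 mm in cross-section. The legs rest on z = 0, each flush with a corner of the seat.

The chair is on the floor beside the table on its +x side. The stool is on top of the table.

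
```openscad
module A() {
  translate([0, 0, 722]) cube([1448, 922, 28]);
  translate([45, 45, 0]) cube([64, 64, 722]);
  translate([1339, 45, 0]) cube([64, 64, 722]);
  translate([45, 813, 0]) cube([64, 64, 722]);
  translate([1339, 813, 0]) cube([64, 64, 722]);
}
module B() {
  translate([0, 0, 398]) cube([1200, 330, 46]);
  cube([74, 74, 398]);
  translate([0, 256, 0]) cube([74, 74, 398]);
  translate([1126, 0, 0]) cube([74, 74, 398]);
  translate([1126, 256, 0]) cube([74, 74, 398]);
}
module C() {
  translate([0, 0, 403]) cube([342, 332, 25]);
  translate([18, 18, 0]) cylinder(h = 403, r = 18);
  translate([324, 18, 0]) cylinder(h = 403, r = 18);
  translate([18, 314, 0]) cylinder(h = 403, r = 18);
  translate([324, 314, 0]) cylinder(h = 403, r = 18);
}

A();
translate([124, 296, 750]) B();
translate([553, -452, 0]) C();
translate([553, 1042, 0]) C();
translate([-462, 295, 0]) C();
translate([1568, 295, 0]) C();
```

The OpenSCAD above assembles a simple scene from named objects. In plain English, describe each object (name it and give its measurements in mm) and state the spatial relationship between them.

A is a table with a 1448×922 mm rectangular top, 28 mm thick, top surface at z = 750 mm, supported by four 64×64 mm square legs, each inset 45 mm from the nearest pair of top edges, running from the floor.

B is a long wooden bench with a 1200 mm (x) × 330 mm (y) seat, 46 mm thick, its top surface 444 mm above the floor. Four 74 mm square legs at the seat corners, flush with the edges, run from z = 0 to the seat underside.

C is a simple wooden stool: a rectangular seat 342 mm (x) by 332 mm (y), 25 mm thick, top face at z = 428 mm, on four round legs, each 36 mm in diameter. The legs rest on z = 0, each leg's axis is inset half a diameter from the nearest pair of seat edges (so the leg's bounding box is flush with the corner).

The bench is on top of the table, centred. Four stools sit around the table at the −y, +y, −x, +x sides.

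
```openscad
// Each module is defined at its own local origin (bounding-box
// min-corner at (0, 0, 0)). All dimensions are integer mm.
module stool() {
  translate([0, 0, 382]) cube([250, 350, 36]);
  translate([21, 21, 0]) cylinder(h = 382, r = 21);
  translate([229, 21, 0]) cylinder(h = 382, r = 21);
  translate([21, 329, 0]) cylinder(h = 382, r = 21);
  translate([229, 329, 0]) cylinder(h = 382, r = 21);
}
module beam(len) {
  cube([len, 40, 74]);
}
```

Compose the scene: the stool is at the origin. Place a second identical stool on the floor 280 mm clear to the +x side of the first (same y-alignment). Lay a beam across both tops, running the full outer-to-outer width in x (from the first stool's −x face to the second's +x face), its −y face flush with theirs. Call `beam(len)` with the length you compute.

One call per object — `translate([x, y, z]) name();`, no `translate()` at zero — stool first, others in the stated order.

stool();
translate([530, 0, 0]) stool();
translate([0, 0, 418]) beam(780);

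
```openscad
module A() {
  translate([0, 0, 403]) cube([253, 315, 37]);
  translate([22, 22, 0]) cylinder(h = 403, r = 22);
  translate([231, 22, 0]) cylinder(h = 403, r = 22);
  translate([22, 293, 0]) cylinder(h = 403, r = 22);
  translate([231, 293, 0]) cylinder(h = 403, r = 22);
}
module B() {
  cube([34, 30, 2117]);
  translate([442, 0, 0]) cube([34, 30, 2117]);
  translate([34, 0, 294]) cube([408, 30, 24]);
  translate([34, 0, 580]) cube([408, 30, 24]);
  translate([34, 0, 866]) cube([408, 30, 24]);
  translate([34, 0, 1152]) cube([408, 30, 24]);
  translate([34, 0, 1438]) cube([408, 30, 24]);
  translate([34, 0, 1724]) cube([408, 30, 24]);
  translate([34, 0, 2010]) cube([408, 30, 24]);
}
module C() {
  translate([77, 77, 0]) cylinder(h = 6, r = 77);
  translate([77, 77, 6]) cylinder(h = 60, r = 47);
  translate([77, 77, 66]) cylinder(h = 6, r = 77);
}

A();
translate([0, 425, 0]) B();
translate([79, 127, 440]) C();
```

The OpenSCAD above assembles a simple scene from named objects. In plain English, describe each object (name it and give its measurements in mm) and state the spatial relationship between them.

A is a four-legged stool. The seat is 253×315 mm, 37 mm thick, top at z = 440 mm. It stands on four round legs, each 44 mm in diameter, from z = 0 to the seat underside, each leg's axis is inset half a diameter from the nearest pair of seat edges (so the leg's bounding box is flush with the corner).

B is a wooden ladder with two side rails of 34×30 mm section and 2117 mm height, set 476 mm apart overall. Between them run 7 rectangular rungs (30 mm deep, 24 mm thick), front faces flush with the rails' −y face. The bottom of the first rung is 294 mm above the floor and each subsequent rung is 286 mm higher than the one below.

C is a spool: two coaxial disc flanges of radius 77 mm and thickness 6 mm, joined by a core cylinder of radius 47 mm and height 60 mm. The lower flange rests on z = 0 and the three cylinders share a vertical axis.

The ladder is on the floor beside the stool on its +y side. The spool is on top of the stool.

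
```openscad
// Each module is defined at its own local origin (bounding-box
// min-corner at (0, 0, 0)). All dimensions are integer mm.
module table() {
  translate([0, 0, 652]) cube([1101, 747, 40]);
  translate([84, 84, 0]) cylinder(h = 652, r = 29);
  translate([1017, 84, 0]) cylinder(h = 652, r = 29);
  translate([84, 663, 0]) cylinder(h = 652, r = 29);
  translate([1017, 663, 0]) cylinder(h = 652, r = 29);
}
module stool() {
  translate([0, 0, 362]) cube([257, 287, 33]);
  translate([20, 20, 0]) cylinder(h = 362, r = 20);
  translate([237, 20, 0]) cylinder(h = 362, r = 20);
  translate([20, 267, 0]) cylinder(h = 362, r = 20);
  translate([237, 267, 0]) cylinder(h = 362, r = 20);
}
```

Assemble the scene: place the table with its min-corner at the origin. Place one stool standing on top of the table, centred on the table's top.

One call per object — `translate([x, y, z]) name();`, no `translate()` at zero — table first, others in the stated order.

table();
translate([422, 230, 692]) stool();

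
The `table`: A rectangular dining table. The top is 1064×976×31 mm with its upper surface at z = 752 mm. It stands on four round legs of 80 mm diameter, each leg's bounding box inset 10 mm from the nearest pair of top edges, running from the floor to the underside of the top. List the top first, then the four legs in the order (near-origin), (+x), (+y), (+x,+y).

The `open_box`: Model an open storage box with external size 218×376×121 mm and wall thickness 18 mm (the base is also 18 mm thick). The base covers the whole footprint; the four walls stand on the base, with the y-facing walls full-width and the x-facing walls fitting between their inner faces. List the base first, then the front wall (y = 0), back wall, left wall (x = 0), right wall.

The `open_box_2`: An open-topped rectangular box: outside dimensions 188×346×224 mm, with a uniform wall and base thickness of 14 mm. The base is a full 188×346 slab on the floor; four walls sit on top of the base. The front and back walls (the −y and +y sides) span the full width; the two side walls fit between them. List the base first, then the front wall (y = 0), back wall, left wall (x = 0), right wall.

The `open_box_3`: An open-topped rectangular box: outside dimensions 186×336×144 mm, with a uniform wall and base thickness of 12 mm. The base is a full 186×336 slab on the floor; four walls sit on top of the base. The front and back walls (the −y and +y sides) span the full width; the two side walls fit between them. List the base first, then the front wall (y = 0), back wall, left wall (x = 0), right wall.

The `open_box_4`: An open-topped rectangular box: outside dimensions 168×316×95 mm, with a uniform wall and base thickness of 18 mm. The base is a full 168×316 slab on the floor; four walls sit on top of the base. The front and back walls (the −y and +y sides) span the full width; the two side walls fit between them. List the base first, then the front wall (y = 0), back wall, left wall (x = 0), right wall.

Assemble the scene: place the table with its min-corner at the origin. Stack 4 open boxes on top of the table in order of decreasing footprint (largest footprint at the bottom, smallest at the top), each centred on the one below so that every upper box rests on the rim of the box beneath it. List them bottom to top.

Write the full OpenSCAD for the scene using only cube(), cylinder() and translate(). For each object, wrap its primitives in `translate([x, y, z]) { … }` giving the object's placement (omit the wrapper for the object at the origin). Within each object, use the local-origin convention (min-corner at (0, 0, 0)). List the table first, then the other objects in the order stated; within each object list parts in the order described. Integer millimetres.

translate([0, 0, 721]) cube([1064, 976, 31]);
translate([50, 50, 0]) cylinder(h = 721, r = 40);
translate([1014, 50, 0]) cylinder(h = 721, r = 40);
translate([50, 926, 0]) cylinder(h = 721, r = 40);
translate([1014, 926, 0]) cylinder(h = 721, r = 40);
translate([423, 300, 752]) {
  cube([218, 376, 18]);
  translate([0, 0, 18]) cube([218, 18, 103]);
  translate([0, 358, 18]) cube([218, 18, 103]);
  translate([0, 18, 18]) cube([18, 340, 103]);
  translate([200, 18, 18]) cube([18, 340, 103]);
}
translate([438, 315, 873]) {
  cube([188, 346, 14]);
  translate([0, 0, 14]) cube([188, 14, 210]);
  translate([0, 332, 14]) cube([188, 14, 210]);
  translate([0, 14, 14]) cube([14, 318, 210]);
  translate([174, 14, 14]) cube([14, 318, 210]);
}
translate([439, 320, 1097]) {
  cube([186, 336, 12]);
  translate([0, 0, 12]) cube([186, 12, 132]);
  translate([0, 324, 12]) cube([186, 12, 132]);
  translate([0, 12, 12]) cube([12, 312, 132]);
  translate([174, 12, 12]) cube([12, 312, 132]);
}
translate([448, 330, 1241]) {
  cube([168, 316, 18]);
  translate([0, 0, 18]) cube([168, 18, 77]);
  translate([0, 298, 18]) cube([168, 18, 77]);
  translate([0, 18, 18]) cube([18, 280, 77]);
  translate([150, 18, 18]) cube([18, 280, 77]);
}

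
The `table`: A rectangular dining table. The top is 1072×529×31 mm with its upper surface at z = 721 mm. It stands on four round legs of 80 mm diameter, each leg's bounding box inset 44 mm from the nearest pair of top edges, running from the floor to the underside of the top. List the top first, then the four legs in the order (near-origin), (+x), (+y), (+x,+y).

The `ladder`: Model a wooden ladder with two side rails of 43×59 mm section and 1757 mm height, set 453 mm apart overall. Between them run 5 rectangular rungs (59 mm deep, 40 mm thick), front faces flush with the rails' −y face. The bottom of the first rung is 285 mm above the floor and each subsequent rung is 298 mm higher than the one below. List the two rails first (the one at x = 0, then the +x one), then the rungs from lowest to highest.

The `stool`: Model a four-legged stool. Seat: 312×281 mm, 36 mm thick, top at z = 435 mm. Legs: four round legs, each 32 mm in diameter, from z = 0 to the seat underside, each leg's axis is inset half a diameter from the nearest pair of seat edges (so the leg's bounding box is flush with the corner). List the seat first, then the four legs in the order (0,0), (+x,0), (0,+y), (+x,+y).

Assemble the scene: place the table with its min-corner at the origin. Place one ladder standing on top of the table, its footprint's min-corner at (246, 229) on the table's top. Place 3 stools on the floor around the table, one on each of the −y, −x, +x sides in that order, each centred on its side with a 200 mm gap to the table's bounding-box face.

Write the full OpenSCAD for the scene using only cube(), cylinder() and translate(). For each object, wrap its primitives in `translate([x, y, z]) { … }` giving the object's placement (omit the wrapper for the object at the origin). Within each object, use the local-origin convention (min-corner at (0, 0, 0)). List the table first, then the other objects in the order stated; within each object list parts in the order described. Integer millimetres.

translate([0, 0, 690]) cube([1072, 529, 31]);
translate([84, 84, 0]) cylinder(h = 690, r = 40);
translate([988, 84, 0]) cylinder(h = 690, r = 40);
translate([84, 445, 0]) cylinder(h = 690, r = 40);
translate([988, 445, 0]) cylinder(h = 690, r = 40);
translate([246, 229, 721]) {
  cube([43, 59, 1757]);
  translate([410, 0, 0]) cube([43, 59, 1757]);
  translate([43, 0, 285]) cube([367, 59, 40]);
  translate([43, 0, 583]) cube([367, 59, 40]);
  translate([43, 0, 881]) cube([367, 59, 40]);
  translate([43, 0, 1179]) cube([367, 59, 40]);
  translate([43, 0, 1477]) cube([367, 59, 40]);
}
translate([380, -481, 0]) {
  translate([0, 0, 399]) cube([312, 281, 36]);
  translate([16, 16, 0]) cylinder(h = 399, r = 16);
  translate([296, 16, 0]) cylinder(h = 399, r = 16);
  translate([16, 265, 0]) cylinder(h = 399, r = 16);
  translate([296, 265, 0]) cylinder(h = 399, r = 16);
}
translate([-512, 124, 0]) {
  translate([0, 0, 399]) cube([312, 281, 36]);
  translate([16, 16, 0]) cylinder(h = 399, r = 16);
  translate([296, 16, 0]) cylinder(h = 399, r = 16);
  translate([16, 265, 0]) cylinder(h = 399, r = 16);
  translate([296, 265, 0]) cylinder(h = 399, r = 16);
}
translate([1272, 124, 0]) {
  translate([0, 0, 399]) cube([312, 281, 36]);
  translate([16, 16, 0]) cylinder(h = 399, r = 16);
  translate([296, 16, 0]) cylinder(h = 399, r = 16);
  translate([16, 265, 0]) cylinder(h = 399, r = 16);
  translate([296, 265, 0]) cylinder(h = 399, r = 16);
}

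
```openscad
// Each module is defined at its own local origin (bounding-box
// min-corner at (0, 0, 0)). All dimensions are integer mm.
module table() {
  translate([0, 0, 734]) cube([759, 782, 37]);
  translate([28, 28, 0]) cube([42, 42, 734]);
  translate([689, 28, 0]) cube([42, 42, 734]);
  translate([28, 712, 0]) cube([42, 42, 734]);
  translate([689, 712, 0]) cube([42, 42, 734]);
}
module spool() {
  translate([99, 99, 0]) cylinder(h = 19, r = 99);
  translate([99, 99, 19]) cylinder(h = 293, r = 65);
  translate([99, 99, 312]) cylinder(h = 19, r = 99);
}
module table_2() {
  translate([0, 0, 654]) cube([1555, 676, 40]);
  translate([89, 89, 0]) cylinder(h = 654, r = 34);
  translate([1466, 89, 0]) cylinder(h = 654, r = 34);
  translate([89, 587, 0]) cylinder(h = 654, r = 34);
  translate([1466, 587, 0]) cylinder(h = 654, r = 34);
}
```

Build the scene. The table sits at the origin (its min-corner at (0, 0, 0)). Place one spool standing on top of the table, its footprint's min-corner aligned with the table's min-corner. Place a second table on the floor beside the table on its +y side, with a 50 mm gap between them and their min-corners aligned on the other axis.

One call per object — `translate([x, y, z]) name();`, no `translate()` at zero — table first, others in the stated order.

table();
translate([0, 0, 771]) spool();
translate([0, 832, 0]) table_2();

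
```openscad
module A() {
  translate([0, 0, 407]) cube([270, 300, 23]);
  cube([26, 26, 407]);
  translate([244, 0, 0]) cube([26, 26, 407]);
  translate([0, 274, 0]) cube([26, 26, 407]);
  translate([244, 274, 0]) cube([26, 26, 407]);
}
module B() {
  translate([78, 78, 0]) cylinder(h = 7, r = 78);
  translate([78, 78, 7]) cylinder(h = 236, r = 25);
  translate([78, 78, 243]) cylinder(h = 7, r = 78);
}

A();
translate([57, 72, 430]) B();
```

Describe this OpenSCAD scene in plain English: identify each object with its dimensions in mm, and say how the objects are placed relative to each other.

A is a simple wooden stool: a rectangular seat 270 mm (x) by 300 mm (y), 23 mm thick, top face at z = 430 mm, on four square legs, each 26×26 mm in cross-section. The legs rest on z = 0, each flush with a corner of the seat.

B is a spool: two coaxial disc flanges of radius 78 mm and thickness 7 mm, joined by a core cylinder of radius 25 mm and height 236 mm. The lower flange rests on z = 0 and the three cylinders share a vertical axis.

The spool is on top of the stool, centred.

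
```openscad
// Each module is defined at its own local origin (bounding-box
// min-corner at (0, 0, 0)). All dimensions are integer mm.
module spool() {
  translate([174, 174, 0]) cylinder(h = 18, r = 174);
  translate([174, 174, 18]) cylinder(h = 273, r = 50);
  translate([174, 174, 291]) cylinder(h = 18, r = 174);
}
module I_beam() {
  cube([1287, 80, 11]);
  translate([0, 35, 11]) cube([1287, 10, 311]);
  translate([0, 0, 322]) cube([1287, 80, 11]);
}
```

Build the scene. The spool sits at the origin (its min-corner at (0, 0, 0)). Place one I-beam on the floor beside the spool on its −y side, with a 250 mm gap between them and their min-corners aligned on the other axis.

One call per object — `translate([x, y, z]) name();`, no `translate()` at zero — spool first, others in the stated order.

spool();
translate([0, -330, 0]) I_beam();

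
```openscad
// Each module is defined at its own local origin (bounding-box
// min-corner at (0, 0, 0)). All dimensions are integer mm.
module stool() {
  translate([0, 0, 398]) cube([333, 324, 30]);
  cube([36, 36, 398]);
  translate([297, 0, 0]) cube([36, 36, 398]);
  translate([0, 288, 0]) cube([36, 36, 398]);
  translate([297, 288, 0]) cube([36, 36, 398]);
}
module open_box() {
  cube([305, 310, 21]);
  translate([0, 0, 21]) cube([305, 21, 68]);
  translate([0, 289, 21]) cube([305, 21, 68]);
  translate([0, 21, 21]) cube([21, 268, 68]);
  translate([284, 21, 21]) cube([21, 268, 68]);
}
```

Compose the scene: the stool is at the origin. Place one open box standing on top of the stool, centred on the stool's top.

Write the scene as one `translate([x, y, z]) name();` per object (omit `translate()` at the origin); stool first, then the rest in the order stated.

stool();
translate([14, 7, 428]) open_box();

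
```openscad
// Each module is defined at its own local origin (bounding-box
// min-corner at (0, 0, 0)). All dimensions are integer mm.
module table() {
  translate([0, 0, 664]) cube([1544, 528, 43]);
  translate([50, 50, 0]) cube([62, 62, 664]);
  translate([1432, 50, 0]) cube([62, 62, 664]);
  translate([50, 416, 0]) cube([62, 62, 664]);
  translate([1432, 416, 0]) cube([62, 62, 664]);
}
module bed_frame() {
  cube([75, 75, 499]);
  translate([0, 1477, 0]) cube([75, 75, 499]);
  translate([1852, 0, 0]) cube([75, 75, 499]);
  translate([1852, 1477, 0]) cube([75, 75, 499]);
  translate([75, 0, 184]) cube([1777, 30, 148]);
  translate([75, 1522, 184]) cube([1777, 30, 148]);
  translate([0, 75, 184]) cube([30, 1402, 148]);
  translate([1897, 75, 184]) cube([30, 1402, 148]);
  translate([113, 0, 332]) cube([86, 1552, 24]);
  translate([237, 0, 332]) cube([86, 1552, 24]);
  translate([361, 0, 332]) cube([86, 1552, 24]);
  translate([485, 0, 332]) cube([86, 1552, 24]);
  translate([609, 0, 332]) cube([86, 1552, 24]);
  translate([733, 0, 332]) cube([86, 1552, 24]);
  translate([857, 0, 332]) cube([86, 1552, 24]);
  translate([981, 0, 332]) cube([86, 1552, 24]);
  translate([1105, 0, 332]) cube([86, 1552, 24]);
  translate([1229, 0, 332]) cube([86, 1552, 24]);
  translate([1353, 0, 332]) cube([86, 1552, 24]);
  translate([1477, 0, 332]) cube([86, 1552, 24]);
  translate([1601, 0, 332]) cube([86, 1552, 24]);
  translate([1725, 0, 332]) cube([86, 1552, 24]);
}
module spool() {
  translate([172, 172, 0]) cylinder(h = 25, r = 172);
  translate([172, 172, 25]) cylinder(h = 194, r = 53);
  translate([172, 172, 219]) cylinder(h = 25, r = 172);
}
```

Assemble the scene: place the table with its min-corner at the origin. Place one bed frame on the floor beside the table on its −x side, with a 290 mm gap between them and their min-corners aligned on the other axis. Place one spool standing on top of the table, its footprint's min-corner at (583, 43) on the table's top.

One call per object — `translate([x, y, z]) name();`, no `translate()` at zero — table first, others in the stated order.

table();
translate([-2217, 0, 0]) bed_frame();
translate([583, 43, 707]) spool();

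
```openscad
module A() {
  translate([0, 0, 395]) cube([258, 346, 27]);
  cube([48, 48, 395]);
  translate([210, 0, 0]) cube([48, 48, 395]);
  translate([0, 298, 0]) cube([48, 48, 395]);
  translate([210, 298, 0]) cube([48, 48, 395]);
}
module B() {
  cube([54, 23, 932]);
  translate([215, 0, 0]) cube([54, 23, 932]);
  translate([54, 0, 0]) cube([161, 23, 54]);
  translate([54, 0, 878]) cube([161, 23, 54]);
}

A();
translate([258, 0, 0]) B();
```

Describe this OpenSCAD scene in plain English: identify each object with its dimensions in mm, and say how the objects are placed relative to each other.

A is a four-legged stool. The seat is a 258×346×27 mm slab whose top surface is at z = 422 mm; four square legs, each 48×48 mm in cross-section, run from the floor (z = 0) to the underside of the seat, each flush with a corner of the seat.

B is a picture frame with a 161×824 mm rectangular opening (x by z) and a uniform 54 mm border on every side. Frame depth is 23 mm along y. It is built from two vertical stiles running the full outside height and two horizontal rails spanning the gap between the stiles.

The picture frame is against the stool's +x side, with their −y faces flush.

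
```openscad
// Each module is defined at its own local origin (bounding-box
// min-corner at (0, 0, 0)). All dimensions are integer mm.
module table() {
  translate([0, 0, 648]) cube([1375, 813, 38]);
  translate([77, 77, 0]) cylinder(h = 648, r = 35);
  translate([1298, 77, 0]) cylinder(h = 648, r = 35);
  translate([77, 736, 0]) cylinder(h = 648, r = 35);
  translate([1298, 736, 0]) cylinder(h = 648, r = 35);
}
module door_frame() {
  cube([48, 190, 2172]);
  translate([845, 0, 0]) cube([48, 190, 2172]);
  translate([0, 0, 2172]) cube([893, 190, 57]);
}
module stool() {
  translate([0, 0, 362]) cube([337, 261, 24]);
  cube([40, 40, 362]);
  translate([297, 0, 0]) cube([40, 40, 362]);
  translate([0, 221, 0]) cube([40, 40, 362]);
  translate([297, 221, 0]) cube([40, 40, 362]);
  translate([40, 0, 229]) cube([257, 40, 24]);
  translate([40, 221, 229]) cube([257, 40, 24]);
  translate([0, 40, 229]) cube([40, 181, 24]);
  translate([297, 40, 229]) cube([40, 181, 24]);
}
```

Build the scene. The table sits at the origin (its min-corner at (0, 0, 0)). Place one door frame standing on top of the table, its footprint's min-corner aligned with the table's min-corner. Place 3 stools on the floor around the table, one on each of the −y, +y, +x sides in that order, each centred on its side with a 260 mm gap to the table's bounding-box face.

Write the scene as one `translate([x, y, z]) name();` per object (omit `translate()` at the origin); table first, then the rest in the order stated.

table();
translate([0, 0, 686]) door_frame();
translate([519, -521, 0]) stool();
translate([519, 1073, 0]) stool();
translate([1635, 276, 0]) stool();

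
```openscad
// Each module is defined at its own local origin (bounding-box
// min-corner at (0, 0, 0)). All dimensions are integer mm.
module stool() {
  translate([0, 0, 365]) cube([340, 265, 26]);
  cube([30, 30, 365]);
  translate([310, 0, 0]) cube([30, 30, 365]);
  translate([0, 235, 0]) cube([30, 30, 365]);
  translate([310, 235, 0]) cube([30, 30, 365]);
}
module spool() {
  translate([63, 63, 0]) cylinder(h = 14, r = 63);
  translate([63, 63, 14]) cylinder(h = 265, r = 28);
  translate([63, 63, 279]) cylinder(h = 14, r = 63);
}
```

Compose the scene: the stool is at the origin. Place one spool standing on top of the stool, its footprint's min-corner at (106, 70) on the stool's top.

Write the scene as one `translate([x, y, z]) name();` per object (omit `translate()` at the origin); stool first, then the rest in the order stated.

stool();
translate([106, 70, 391]) spool();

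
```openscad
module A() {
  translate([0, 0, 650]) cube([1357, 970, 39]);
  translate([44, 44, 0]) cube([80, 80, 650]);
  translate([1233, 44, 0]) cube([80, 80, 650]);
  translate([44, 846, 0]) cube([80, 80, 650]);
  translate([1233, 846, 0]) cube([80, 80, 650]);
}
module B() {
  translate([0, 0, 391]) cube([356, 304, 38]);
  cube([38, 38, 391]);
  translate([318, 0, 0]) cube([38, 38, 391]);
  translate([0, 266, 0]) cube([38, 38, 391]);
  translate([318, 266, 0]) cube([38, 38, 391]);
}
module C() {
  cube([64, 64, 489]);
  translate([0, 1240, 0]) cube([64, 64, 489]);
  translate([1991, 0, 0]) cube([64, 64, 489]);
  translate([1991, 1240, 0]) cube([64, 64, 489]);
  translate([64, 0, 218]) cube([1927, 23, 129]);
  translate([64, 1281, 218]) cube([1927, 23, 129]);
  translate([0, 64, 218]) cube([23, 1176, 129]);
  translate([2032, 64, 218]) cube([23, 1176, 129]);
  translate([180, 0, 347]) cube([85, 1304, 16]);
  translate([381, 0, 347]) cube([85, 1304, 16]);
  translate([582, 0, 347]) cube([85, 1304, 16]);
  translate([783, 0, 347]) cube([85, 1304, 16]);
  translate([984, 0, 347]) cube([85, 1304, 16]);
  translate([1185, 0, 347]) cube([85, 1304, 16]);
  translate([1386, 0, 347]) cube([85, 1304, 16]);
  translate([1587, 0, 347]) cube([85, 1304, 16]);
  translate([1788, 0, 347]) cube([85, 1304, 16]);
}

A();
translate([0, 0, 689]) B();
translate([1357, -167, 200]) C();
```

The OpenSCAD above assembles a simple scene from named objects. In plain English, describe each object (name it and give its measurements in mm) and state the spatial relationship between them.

A is a table with a 1357×970 mm rectangular top, 39 mm thick, top surface at z = 689 mm, supported by four 80×80 mm square legs, each inset 44 mm from the nearest pair of top edges, running from the floor.

B is a four-legged stool. The seat is 356×304 mm, 38 mm thick, top at z = 429 mm. It stands on four square legs, each 38×38 mm in cross-section, from z = 0 to the seat underside, each flush with a corner of the seat.

C is a bed frame 2055 mm long (x) by 1304 mm wide (y). Four 64×64 mm corner posts, 489 mm tall, at the corners of the footprint. Four rails of 23 mm thickness and 129 mm height run between adjacent posts with their undersides at z = 218 mm, their outer faces flush with the outside of the frame (the two x-running rails run between the posts' inner faces; the two y-running rails run between the posts' inner faces). 9 slats, each 85 mm wide (x) and 16 mm thick, lie across the top of the two x-running rails, running the full 1304 mm width of the frame in y; the slats are evenly spaced along x between the inner faces of the end posts with equal gaps (rounded down to the nearest mm) at the −x end and between each pair — any rounding remainder accumulates at the +x end.

The stool is on top of the table. The bed frame is beside the table with their tops flush at z = 689.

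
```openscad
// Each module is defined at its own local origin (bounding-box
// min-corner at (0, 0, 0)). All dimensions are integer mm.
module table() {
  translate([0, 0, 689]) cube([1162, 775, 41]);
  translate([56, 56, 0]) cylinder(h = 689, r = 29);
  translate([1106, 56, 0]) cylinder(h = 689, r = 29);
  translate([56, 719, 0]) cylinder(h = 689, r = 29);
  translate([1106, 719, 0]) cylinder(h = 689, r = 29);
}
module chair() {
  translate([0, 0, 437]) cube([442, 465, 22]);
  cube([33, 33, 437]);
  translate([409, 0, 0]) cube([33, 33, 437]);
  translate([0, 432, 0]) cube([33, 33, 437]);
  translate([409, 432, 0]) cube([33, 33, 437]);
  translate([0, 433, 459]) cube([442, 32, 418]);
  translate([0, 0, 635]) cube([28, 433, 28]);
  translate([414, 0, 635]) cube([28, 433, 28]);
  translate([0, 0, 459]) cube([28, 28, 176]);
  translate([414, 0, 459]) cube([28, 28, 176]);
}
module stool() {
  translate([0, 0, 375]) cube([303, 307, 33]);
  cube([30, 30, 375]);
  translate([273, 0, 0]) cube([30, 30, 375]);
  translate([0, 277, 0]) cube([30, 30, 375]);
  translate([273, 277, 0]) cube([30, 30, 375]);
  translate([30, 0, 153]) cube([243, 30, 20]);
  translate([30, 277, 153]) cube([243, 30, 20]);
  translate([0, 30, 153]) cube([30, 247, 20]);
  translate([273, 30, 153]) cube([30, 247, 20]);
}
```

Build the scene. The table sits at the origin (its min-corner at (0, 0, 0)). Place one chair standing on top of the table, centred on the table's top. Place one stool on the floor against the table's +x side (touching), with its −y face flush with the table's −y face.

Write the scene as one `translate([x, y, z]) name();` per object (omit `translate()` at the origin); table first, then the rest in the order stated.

table();
translate([360, 155, 730]) chair();
translate([1162, 0, 0]) stool();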